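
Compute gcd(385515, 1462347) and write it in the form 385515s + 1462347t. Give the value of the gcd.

9

Apply Euclid's algorithm to 1462347 and 385515:
1462347 = 3·385515 + 305802
385515 = 1·305802 + 79713
305802 = 3·79713 + 66663
79713 = 1·66663 + 13050
66663 = 5·13050 + 1413
13050 = 9·1413 + 333
1413 = 4·333 + 81
333 = 4·81 + 9
81 = 9·9 + 0
gcd(385515, 1462347) = 9.
Back-substituting:
9 = 333 − 4·81
9 = −4·1413 + 17·333
9 = 17·13050 − 157·1413
9 = −157·66663 + 802·13050
9 = 802·79713 − 959·66663
9 = −959·305802 + 3679·79713
9 = 3679·385515 − 4638·305802
9 = −4638·1462347 + 17593·385515
So 9 = (-4638)·1462347 + (17593)·385515.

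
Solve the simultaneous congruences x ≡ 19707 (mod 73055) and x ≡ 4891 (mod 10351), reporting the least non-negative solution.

Write x = 19707 + 73055·k. Then 73055·k ≡ 4891 − 19707 ≡ 5886 (mod 10351).
Need 73055⁻¹ mod 10351. Extended Euclid on (10351, 598):
10351 = 17·598 + 185
598 = 3·185 + 43
185 = 4·43 + 13
43 = 3·13 + 4
13 = 3·4 + 1
4 = 4·1 + 0
Back-substitute:
1 = 13 − 3·4
1 = −3·43 + 10·13
1 = 10·185 − 43·43
1 = −43·598 + 139·185
1 = 139·10351 − 2406·598
73055⁻¹ ≡ 7945 (mod 10351), so k ≡ 7945·5886 ≡ 8803 (mod 10351).
x = 19707 + 73055·8803 = 643122872.

643122872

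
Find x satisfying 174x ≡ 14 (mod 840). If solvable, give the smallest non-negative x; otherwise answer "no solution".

no solution

gcd(174, 840):
840 = 4*174 + 144
174 = 1*144 + 30
144 = 4*30 + 24
30 = 1*24 + 6
24 = 4*6 + 0
gcd = 6, but 6 ∤ 14, so the congruence has no solution.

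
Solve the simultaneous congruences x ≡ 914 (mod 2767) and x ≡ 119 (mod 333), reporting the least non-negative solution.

Write x = 914 + 2767·k. Then 2767·k ≡ 119 − 914 ≡ 204 (mod 333).
Need 2767⁻¹ mod 333. Extended Euclid on (333, 103):
333 = 3*103 + 24
103 = 4*24 + 7
24 = 3*7 + 3
7 = 2*3 + 1
3 = 3*1 + 0
Back-substitute:
1 = 7 − 2·3
1 = −2·24 + 7·7
1 = 7·103 − 30·24
1 = −30·333 + 97·103
2767⁻¹ ≡ 97 (mod 333), so k ≡ 97·204 ≡ 141 (mod 333).
x = 914 + 2767·141 = 391061.

391061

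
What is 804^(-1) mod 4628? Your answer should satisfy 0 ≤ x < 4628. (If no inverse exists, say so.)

no inverse exists

Euclidean algorithm on 4628, 804:
4628 = 5*804 + 608
804 = 1*608 + 196
608 = 3*196 + 20
196 = 9*20 + 16
20 = 1*16 + 4
16 = 4*4 + 0
Since gcd = 4 > 1, 804 is not a unit mod 4628.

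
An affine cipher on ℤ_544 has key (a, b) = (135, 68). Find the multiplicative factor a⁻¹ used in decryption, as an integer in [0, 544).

Run Euclid on (544, 135):
544 = 4*135 + 4
135 = 33*4 + 3
4 = 1*3 + 1
3 = 3*1 + 0
gcd = 1, so the inverse exists. Back-substitute:
1 = 4 − 3
1 = −135 + 34·4
1 = 34·544 − 137·135
So 135·(-137) ≡ 1 (mod 544), and -137 ≡ 407 (mod 544).

407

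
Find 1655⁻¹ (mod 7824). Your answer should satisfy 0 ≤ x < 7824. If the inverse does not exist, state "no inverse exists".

Run Euclid on (7824, 1655):
7824 = 4·1655 + 1204
1655 = 1·1204 + 451
1204 = 2·451 + 302
451 = 1·302 + 149
302 = 2·149 + 4
149 = 37·4 + 1
4 = 4·1 + 0
gcd = 1, so the inverse exists. Back-substitute:
1 = 149 − 37·4
1 = −37·302 + 75·149
1 = 75·451 − 112·302
1 = −112·1204 + 299·451
1 = 299·1655 − 411·1204
1 = −411·7824 + 1943·1655
So 1655·1943 ≡ 1 (mod 7824).

1943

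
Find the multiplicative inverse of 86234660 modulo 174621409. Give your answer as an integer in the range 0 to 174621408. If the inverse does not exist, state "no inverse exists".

162360929

gcd(174621409, 86234660) by repeated division:
174621409 = 2*86234660 + 2152089
86234660 = 40*2152089 + 151100
2152089 = 14*151100 + 36689
151100 = 4*36689 + 4344
36689 = 8*4344 + 1937
4344 = 2*1937 + 470
1937 = 4*470 + 57
470 = 8*57 + 14
57 = 4*14 + 1
14 = 14*1 + 0
Since gcd(86234660, 174621409) = 1, back-substitute to write 1 as a combination:
1 = 57 − 4·14
1 = −4·470 + 33·57
1 = 33·1937 − 136·470
1 = −136·4344 + 305·1937
1 = 305·36689 − 2576·4344
1 = −2576·151100 + 10609·36689
1 = 10609·2152089 − 151102·151100
1 = −151102·86234660 + 6054689·2152089
1 = 6054689·174621409 − 12260480·86234660
So 86234660·(-12260480) ≡ 1 (mod 174621409), and -12260480 ≡ 162360929 (mod 174621409).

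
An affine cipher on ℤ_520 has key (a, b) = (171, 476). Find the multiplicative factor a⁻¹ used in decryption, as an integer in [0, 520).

371

gcd(520, 171) by repeated division:
520 = 3·171 + 7
171 = 24·7 + 3
7 = 2·3 + 1
3 = 3·1 + 0
Since gcd(171, 520) = 1, back-substitute to write 1 as a combination:
1 = 7 − 2·3
1 = −2·171 + 49·7
1 = 49·520 − 149·171
Thus 171·(-149) ≡ 1 (mod 520); reducing, -149 mod 520 = 371.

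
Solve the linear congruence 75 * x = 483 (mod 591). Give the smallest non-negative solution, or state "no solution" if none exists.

First find gcd(75, 591):
591 = 7·75 + 66
75 = 1·66 + 9
66 = 7·9 + 3
9 = 3·3 + 0
gcd = 3 and 3 | 483, so solutions exist. Divide through by 3: 25x ≡ 161 (mod 197).
Now find 25⁻¹ mod 197:
197 = 7*25 + 22
25 = 1*22 + 3
22 = 7*3 + 1
3 = 3*1 + 0
Back-substitute:
1 = 22 − 7·3
1 = −7·25 + 8·22
1 = 8·197 − 63·25
So 25·(-63) ≡ 1 (mod 197), i.e. 25⁻¹ ≡ 134.
Then x ≡ 134·161 ≡ 101 (mod 197); the smallest non-negative solution is x = 101.

101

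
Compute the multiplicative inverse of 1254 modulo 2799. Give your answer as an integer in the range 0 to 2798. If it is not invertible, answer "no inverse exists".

Euclidean algorithm on 2799, 1254:
2799 = 2×1254 + 291
1254 = 4×291 + 90
291 = 3×90 + 21
90 = 4×21 + 6
21 = 3×6 + 3
6 = 2×3 + 0
gcd(1254, 2799) = 3 ≠ 1, so 1254 has no multiplicative inverse modulo 2799.

no inverse exists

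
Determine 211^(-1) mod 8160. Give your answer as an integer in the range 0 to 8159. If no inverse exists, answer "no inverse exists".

Extended Euclidean algorithm:
8160 = 38×211 + 142
211 = 1×142 + 69
142 = 2×69 + 4
69 = 17×4 + 1
4 = 4×1 + 0
The gcd is 1. Working backward:
1 = 69 − 17·4
1 = −17·142 + 35·69
1 = 35·211 − 52·142
1 = −52·8160 + 2011·211
So 211·2011 ≡ 1 (mod 8160).

2011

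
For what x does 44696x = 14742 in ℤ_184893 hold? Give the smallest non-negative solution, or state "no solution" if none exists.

First find gcd(44696, 184893):
184893 = 4×44696 + 6109
44696 = 7×6109 + 1933
6109 = 3×1933 + 310
1933 = 6×310 + 73
310 = 4×73 + 18
73 = 4×18 + 1
18 = 18×1 + 0
gcd = 1, so a unique solution mod 184893 exists.
Back-substitute for the Bézout coefficients:
1 = 73 − 4·18
1 = −4·310 + 17·73
1 = 17·1933 − 106·310
1 = −106·6109 + 335·1933
1 = 335·44696 − 2451·6109
1 = −2451·184893 + 10139·44696
So 44696·(10139) ≡ 1 (mod 184893), giving 44696⁻¹ ≡ 10139.
x ≡ 44696⁻¹·14742 ≡ 10139·14742 ≡ 75594 (mod 184893).

75594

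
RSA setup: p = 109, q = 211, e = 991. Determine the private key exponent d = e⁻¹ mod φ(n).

φ(n) = (p−1)(q−1) = 108·210 = 22680.
Need d with 991·d ≡ 1 (mod 22680). Apply the extended Euclidean algorithm:
22680 = 22·991 + 878
991 = 1·878 + 113
878 = 7·113 + 87
113 = 1·87 + 26
87 = 3·26 + 9
26 = 2·9 + 8
9 = 1·8 + 1
8 = 8·1 + 0
Back-substitute:
1 = 9 − 8
1 = −26 + 3·9
1 = 3·87 − 10·26
1 = −10·113 + 13·87
1 = 13·878 − 101·113
1 = −101·991 + 114·878
1 = 114·22680 − 2609·991
So 991·(-2609) ≡ 1 (mod 22680), hence d ≡ -2609 ≡ 20071 (mod 22680).

20071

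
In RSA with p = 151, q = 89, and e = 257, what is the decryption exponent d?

φ(n) = (p−1)(q−1) = 150·88 = 13200.
Need d with 257·d ≡ 1 (mod 13200). Apply the extended Euclidean algorithm:
13200 = 51*257 + 93
257 = 2*93 + 71
93 = 1*71 + 22
71 = 3*22 + 5
22 = 4*5 + 2
5 = 2*2 + 1
2 = 2*1 + 0
Back-substitute:
1 = 5 − 2·2
1 = −2·22 + 9·5
1 = 9·71 − 29·22
1 = −29·93 + 38·71
1 = 38·257 − 105·93
1 = −105·13200 + 5393·257
So 257·5393 ≡ 1 (mod 13200), hence d = 5393.

5393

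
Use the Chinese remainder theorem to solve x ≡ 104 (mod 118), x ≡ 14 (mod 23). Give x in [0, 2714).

1992

Write x = 104 + 118·k. Then 118·k ≡ 14 − 104 ≡ 2 (mod 23).
Need 118⁻¹ mod 23. Extended Euclid on (23, 3):
23 = 7·3 + 2
3 = 1·2 + 1
2 = 2·1 + 0
Back-substitute:
1 = 3 − 2
1 = −23 + 8·3
118⁻¹ ≡ 8 (mod 23), so k ≡ 8·2 ≡ 16 (mod 23).
x = 104 + 118·16 = 1992.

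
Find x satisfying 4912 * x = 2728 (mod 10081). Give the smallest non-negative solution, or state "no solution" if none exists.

First find gcd(4912, 10081):
10081 = 2*4912 + 257
4912 = 19*257 + 29
257 = 8*29 + 25
29 = 1*25 + 4
25 = 6*4 + 1
4 = 4*1 + 0
gcd = 1, so a unique solution mod 10081 exists.
Back-substitute for the Bézout coefficients:
1 = 25 − 6·4
1 = −6·29 + 7·25
1 = 7·257 − 62·29
1 = −62·4912 + 1185·257
1 = 1185·10081 − 2432·4912
So 4912·(-2432) ≡ 1 (mod 10081), giving 4912⁻¹ ≡ 7649.
x ≡ 4912⁻¹·2728 ≡ 7649·2728 ≡ 8883 (mod 10081).

8883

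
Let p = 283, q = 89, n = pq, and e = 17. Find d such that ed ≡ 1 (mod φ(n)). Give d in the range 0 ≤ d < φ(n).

18977

φ(n) = (p−1)(q−1) = 282·88 = 24816.
Need d with 17·d ≡ 1 (mod 24816). Apply the extended Euclidean algorithm:
24816 = 1459·17 + 13
17 = 1·13 + 4
13 = 3·4 + 1
4 = 4·1 + 0
Back-substitute:
1 = 13 − 3·4
1 = −3·17 + 4·13
1 = 4·24816 − 5839·17
So 17·(-5839) ≡ 1 (mod 24816), hence d ≡ -5839 ≡ 18977 (mod 24816).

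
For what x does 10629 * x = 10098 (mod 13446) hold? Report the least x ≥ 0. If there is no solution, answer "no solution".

First find gcd(10629, 13446):
13446 = 1×10629 + 2817
10629 = 3×2817 + 2178
2817 = 1×2178 + 639
2178 = 3×639 + 261
639 = 2×261 + 117
261 = 2×117 + 27
117 = 4×27 + 9
27 = 3×9 + 0
gcd = 9 and 9 | 10098, so solutions exist. Divide through by 9: 1181x ≡ 1122 (mod 1494).
Now find 1181⁻¹ mod 1494:
1494 = 1×1181 + 313
1181 = 3×313 + 242
313 = 1×242 + 71
242 = 3×71 + 29
71 = 2×29 + 13
29 = 2×13 + 3
13 = 4×3 + 1
3 = 3×1 + 0
Back-substitute:
1 = 13 − 4·3
1 = −4·29 + 9·13
1 = 9·71 − 22·29
1 = −22·242 + 75·71
1 = 75·313 − 97·242
1 = −97·1181 + 366·313
1 = 366·1494 − 463·1181
So 1181·(-463) ≡ 1 (mod 1494), i.e. 1181⁻¹ ≡ 1031.
Then x ≡ 1031·1122 ≡ 426 (mod 1494); the smallest non-negative solution is x = 426.

426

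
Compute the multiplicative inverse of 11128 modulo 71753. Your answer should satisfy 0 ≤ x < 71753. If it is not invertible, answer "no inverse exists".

55085

Run Euclid on (71753, 11128):
71753 = 6×11128 + 4985
11128 = 2×4985 + 1158
4985 = 4×1158 + 353
1158 = 3×353 + 99
353 = 3×99 + 56
99 = 1×56 + 43
56 = 1×43 + 13
43 = 3×13 + 4
13 = 3×4 + 1
4 = 4×1 + 0
gcd = 1, so the inverse exists. Back-substitute:
1 = 13 − 3·4
1 = −3·43 + 10·13
1 = 10·56 − 13·43
1 = −13·99 + 23·56
1 = 23·353 − 82·99
1 = −82·1158 + 269·353
1 = 269·4985 − 1158·1158
1 = −1158·11128 + 2585·4985
1 = 2585·71753 − 16668·11128
Thus 11128·(-16668) ≡ 1 (mod 71753); reducing, -16668 mod 71753 = 55085.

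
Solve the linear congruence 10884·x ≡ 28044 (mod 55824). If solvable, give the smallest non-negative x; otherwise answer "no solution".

4075

First find gcd(10884, 55824):
55824 = 5×10884 + 1404
10884 = 7×1404 + 1056
1404 = 1×1056 + 348
1056 = 3×348 + 12
348 = 29×12 + 0
gcd = 12 and 12 | 28044, so solutions exist. Divide through by 12: 907x ≡ 2337 (mod 4652).
Now find 907⁻¹ mod 4652:
4652 = 5·907 + 117
907 = 7·117 + 88
117 = 1·88 + 29
88 = 3·29 + 1
29 = 29·1 + 0
Back-substitute:
1 = 88 − 3·29
1 = −3·117 + 4·88
1 = 4·907 − 31·117
1 = −31·4652 + 159·907
So 907⁻¹ ≡ 159 (mod 4652).
Then x ≡ 159·2337 ≡ 4075 (mod 4652); the smallest non-negative solution is x = 4075.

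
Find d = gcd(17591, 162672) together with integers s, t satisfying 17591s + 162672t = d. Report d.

1

Repeated division:
162672 = 9·17591 + 4353
17591 = 4·4353 + 179
4353 = 24·179 + 57
179 = 3·57 + 8
57 = 7·8 + 1
8 = 8·1 + 0
gcd(17591, 162672) = 1.
Back-substituting:
1 = 57 − 7·8
1 = −7·179 + 22·57
1 = 22·4353 − 535·179
1 = −535·17591 + 2162·4353
1 = 2162·162672 − 19993·17591
So 1 = (2162)·162672 + (-19993)·17591.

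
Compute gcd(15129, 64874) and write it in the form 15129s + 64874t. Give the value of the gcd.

Apply Euclid's algorithm to 64874 and 15129:
64874 = 4·15129 + 4358
15129 = 3·4358 + 2055
4358 = 2·2055 + 248
2055 = 8·248 + 71
248 = 3·71 + 35
71 = 2·35 + 1
35 = 35·1 + 0
gcd(15129, 64874) = 1.
Back-substituting:
1 = 71 − 2·35
1 = −2·248 + 7·71
1 = 7·2055 − 58·248
1 = −58·4358 + 123·2055
1 = 123·15129 − 427·4358
1 = −427·64874 + 1831·15129
So 1 = (-427)·64874 + (1831)·15129.

1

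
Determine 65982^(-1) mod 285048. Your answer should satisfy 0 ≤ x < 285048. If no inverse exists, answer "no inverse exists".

no inverse exists

Compute gcd(65982, 285048):
285048 = 4×65982 + 21120
65982 = 3×21120 + 2622
21120 = 8×2622 + 144
2622 = 18×144 + 30
144 = 4×30 + 24
30 = 1×24 + 6
24 = 4×6 + 0
Since gcd = 6 > 1, 65982 is not a unit mod 285048.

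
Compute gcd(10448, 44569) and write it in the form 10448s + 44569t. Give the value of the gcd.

Repeated division:
44569 = 4·10448 + 2777
10448 = 3·2777 + 2117
2777 = 1·2117 + 660
2117 = 3·660 + 137
660 = 4·137 + 112
137 = 1·112 + 25
112 = 4·25 + 12
25 = 2·12 + 1
12 = 12·1 + 0
gcd(10448, 44569) = 1.
Working backward:
1 = 25 − 2·12
1 = −2·112 + 9·25
1 = 9·137 − 11·112
1 = −11·660 + 53·137
1 = 53·2117 − 170·660
1 = −170·2777 + 223·2117
1 = 223·10448 − 839·2777
1 = −839·44569 + 3579·10448
So 1 = (-839)·44569 + (3579)·10448.

1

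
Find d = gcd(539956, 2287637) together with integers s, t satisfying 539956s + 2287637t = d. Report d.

Apply Euclid's algorithm to 2287637 and 539956:
2287637 = 4*539956 + 127813
539956 = 4*127813 + 28704
127813 = 4*28704 + 12997
28704 = 2*12997 + 2710
12997 = 4*2710 + 2157
2710 = 1*2157 + 553
2157 = 3*553 + 498
553 = 1*498 + 55
498 = 9*55 + 3
55 = 18*3 + 1
3 = 3*1 + 0
gcd(539956, 2287637) = 1.
Express as a combination:
1 = 55 − 18·3
1 = −18·498 + 163·55
1 = 163·553 − 181·498
1 = −181·2157 + 706·553
1 = 706·2710 − 887·2157
1 = −887·12997 + 4254·2710
1 = 4254·28704 − 9395·12997
1 = −9395·127813 + 41834·28704
1 = 41834·539956 − 176731·127813
1 = −176731·2287637 + 748758·539956
So 1 = (-176731)·2287637 + (748758)·539956.

1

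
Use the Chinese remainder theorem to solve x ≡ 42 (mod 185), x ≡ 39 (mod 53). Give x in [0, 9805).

1152

Write x = 42 + 185·k. Then 185·k ≡ 39 − 42 ≡ 50 (mod 53).
Need 185⁻¹ mod 53. Extended Euclid on (53, 26):
53 = 2·26 + 1
26 = 26·1 + 0
Back-substitute:
1 = 53 − 2·26
185⁻¹ ≡ 51 (mod 53), so k ≡ 51·50 ≡ 6 (mod 53).
x = 42 + 185·6 = 1152.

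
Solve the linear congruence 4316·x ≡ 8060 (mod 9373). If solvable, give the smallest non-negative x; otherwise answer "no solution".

636

First find gcd(4316, 9373):
9373 = 2*4316 + 741
4316 = 5*741 + 611
741 = 1*611 + 130
611 = 4*130 + 91
130 = 1*91 + 39
91 = 2*39 + 13
39 = 3*13 + 0
gcd = 13 and 13 | 8060, so solutions exist. Divide through by 13: 332x ≡ 620 (mod 721).
Now find 332⁻¹ mod 721:
721 = 2×332 + 57
332 = 5×57 + 47
57 = 1×47 + 10
47 = 4×10 + 7
10 = 1×7 + 3
7 = 2×3 + 1
3 = 3×1 + 0
Back-substitute:
1 = 7 − 2·3
1 = −2·10 + 3·7
1 = 3·47 − 14·10
1 = −14·57 + 17·47
1 = 17·332 − 99·57
1 = −99·721 + 215·332
So 332⁻¹ ≡ 215 (mod 721).
Then x ≡ 215·620 ≡ 636 (mod 721); the smallest non-negative solution is x = 636.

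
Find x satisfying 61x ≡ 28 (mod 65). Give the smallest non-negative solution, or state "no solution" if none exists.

First find gcd(61, 65):
65 = 1×61 + 4
61 = 15×4 + 1
4 = 4×1 + 0
gcd = 1, so a unique solution mod 65 exists.
Back-substitute for the Bézout coefficients:
1 = 61 − 15·4
1 = −15·65 + 16·61
So 61·(16) ≡ 1 (mod 65), giving 61⁻¹ ≡ 16.
x ≡ 61⁻¹·28 ≡ 16·28 ≡ 58 (mod 65).

58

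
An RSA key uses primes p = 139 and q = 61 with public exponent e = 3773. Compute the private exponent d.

7637

φ(n) = (p−1)(q−1) = 138·60 = 8280.
Need d with 3773·d ≡ 1 (mod 8280). Apply the extended Euclidean algorithm:
8280 = 2·3773 + 734
3773 = 5·734 + 103
734 = 7·103 + 13
103 = 7·13 + 12
13 = 1·12 + 1
12 = 12·1 + 0
Back-substitute:
1 = 13 − 12
1 = −103 + 8·13
1 = 8·734 − 57·103
1 = −57·3773 + 293·734
1 = 293·8280 − 643·3773
So 3773·(-643) ≡ 1 (mod 8280), hence d ≡ -643 ≡ 7637 (mod 8280).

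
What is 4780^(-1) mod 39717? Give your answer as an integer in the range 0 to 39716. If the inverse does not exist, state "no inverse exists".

Extended Euclidean algorithm:
39717 = 8×4780 + 1477
4780 = 3×1477 + 349
1477 = 4×349 + 81
349 = 4×81 + 25
81 = 3×25 + 6
25 = 4×6 + 1
6 = 6×1 + 0
gcd = 1, so the inverse exists. Back-substitute:
1 = 25 − 4·6
1 = −4·81 + 13·25
1 = 13·349 − 56·81
1 = −56·1477 + 237·349
1 = 237·4780 − 767·1477
1 = −767·39717 + 6373·4780
So 4780·6373 ≡ 1 (mod 39717).

6373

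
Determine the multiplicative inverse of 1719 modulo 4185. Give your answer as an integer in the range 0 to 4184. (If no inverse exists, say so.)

no inverse exists

Compute gcd(1719, 4185):
4185 = 2·1719 + 747
1719 = 2·747 + 225
747 = 3·225 + 72
225 = 3·72 + 9
72 = 8·9 + 0
gcd(1719, 4185) = 9 ≠ 1, so 1719 has no multiplicative inverse modulo 4185.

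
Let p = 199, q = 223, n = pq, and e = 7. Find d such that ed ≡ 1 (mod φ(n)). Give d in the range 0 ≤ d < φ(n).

φ(n) = (p−1)(q−1) = 198·222 = 43956.
Need d with 7·d ≡ 1 (mod 43956). Apply the extended Euclidean algorithm:
43956 = 6279·7 + 3
7 = 2·3 + 1
3 = 3·1 + 0
Back-substitute:
1 = 7 − 2·3
1 = −2·43956 + 12559·7
So 7·12559 ≡ 1 (mod 43956), hence d = 12559.

12559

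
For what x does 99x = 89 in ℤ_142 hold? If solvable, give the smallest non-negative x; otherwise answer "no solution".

First find gcd(99, 142):
142 = 1*99 + 43
99 = 2*43 + 13
43 = 3*13 + 4
13 = 3*4 + 1
4 = 4*1 + 0
gcd = 1, so a unique solution mod 142 exists.
Back-substitute for the Bézout coefficients:
1 = 13 − 3·4
1 = −3·43 + 10·13
1 = 10·99 − 23·43
1 = −23·142 + 33·99
So 99·(33) ≡ 1 (mod 142), giving 99⁻¹ ≡ 33.
x ≡ 99⁻¹·89 ≡ 33·89 ≡ 97 (mod 142).

97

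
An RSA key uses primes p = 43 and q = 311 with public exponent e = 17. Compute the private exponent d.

6893

φ(n) = (p−1)(q−1) = 42·310 = 13020.
Need d with 17·d ≡ 1 (mod 13020). Apply the extended Euclidean algorithm:
13020 = 765×17 + 15
17 = 1×15 + 2
15 = 7×2 + 1
2 = 2×1 + 0
Back-substitute:
1 = 15 − 7·2
1 = −7·17 + 8·15
1 = 8·13020 − 6127·17
So 17·(-6127) ≡ 1 (mod 13020), hence d ≡ -6127 ≡ 6893 (mod 13020).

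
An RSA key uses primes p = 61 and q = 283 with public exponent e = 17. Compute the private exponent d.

φ(n) = (p−1)(q−1) = 60·282 = 16920.
Need d with 17·d ≡ 1 (mod 16920). Apply the extended Euclidean algorithm:
16920 = 995*17 + 5
17 = 3*5 + 2
5 = 2*2 + 1
2 = 2*1 + 0
Back-substitute:
1 = 5 − 2·2
1 = −2·17 + 7·5
1 = 7·16920 − 6967·17
So 17·(-6967) ≡ 1 (mod 16920), hence d ≡ -6967 ≡ 9953 (mod 16920).

9953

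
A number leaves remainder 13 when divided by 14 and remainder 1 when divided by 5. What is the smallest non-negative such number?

Write x = 13 + 14·k. Then 14·k ≡ 1 − 13 ≡ 3 (mod 5).
Need 14⁻¹ mod 5. Extended Euclid on (5, 4):
5 = 1·4 + 1
4 = 4·1 + 0
Back-substitute:
1 = 5 − 4
14⁻¹ ≡ 4 (mod 5), so k ≡ 4·3 ≡ 2 (mod 5).
x = 13 + 14·2 = 41.

41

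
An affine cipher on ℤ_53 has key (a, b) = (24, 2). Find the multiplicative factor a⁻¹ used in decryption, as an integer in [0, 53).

42

Run Euclid on (53, 24):
53 = 2×24 + 5
24 = 4×5 + 4
5 = 1×4 + 1
4 = 4×1 + 0
The gcd is 1. Working backward:
1 = 5 − 4
1 = −24 + 5·5
1 = 5·53 − 11·24
Thus 24·(-11) ≡ 1 (mod 53); reducing, -11 mod 53 = 42.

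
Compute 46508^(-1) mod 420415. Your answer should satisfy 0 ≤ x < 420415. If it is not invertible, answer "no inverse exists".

Apply the Euclidean algorithm to 420415 and 46508:
420415 = 9×46508 + 1843
46508 = 25×1843 + 433
1843 = 4×433 + 111
433 = 3×111 + 100
111 = 1×100 + 11
100 = 9×11 + 1
11 = 11×1 + 0
Since gcd(46508, 420415) = 1, back-substitute to write 1 as a combination:
1 = 100 − 9·11
1 = −9·111 + 10·100
1 = 10·433 − 39·111
1 = −39·1843 + 166·433
1 = 166·46508 − 4189·1843
1 = −4189·420415 + 37867·46508
So 46508·37867 ≡ 1 (mod 420415).

37867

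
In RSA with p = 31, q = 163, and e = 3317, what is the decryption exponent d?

φ(n) = (p−1)(q−1) = 30·162 = 4860.
Need d with 3317·d ≡ 1 (mod 4860). Apply the extended Euclidean algorithm:
4860 = 1·3317 + 1543
3317 = 2·1543 + 231
1543 = 6·231 + 157
231 = 1·157 + 74
157 = 2·74 + 9
74 = 8·9 + 2
9 = 4·2 + 1
2 = 2·1 + 0
Back-substitute:
1 = 9 − 4·2
1 = −4·74 + 33·9
1 = 33·157 − 70·74
1 = −70·231 + 103·157
1 = 103·1543 − 688·231
1 = −688·3317 + 1479·1543
1 = 1479·4860 − 2167·3317
So 3317·(-2167) ≡ 1 (mod 4860), hence d ≡ -2167 ≡ 2693 (mod 4860).

2693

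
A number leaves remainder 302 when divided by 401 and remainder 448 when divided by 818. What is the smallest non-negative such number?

Write x = 302 + 401·k. Then 401·k ≡ 448 − 302 ≡ 146 (mod 818).
Need 401⁻¹ mod 818. Extended Euclid on (818, 401):
818 = 2·401 + 16
401 = 25·16 + 1
16 = 16·1 + 0
Back-substitute:
1 = 401 − 25·16
1 = −25·818 + 51·401
401⁻¹ ≡ 51 (mod 818), so k ≡ 51·146 ≡ 84 (mod 818).
x = 302 + 401·84 = 33986.

33986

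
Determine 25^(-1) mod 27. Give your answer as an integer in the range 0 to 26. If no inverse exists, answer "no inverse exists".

13

Run Euclid on (27, 25):
27 = 1·25 + 2
25 = 12·2 + 1
2 = 2·1 + 0
gcd = 1, so the inverse exists. Back-substitute:
1 = 25 − 12·2
1 = −12·27 + 13·25
So 25·13 ≡ 1 (mod 27).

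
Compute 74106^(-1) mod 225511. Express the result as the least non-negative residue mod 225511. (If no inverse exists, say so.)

173106

Run Euclid on (225511, 74106):
225511 = 3*74106 + 3193
74106 = 23*3193 + 667
3193 = 4*667 + 525
667 = 1*525 + 142
525 = 3*142 + 99
142 = 1*99 + 43
99 = 2*43 + 13
43 = 3*13 + 4
13 = 3*4 + 1
4 = 4*1 + 0
gcd = 1, so the inverse exists. Back-substitute:
1 = 13 − 3·4
1 = −3·43 + 10·13
1 = 10·99 − 23·43
1 = −23·142 + 33·99
1 = 33·525 − 122·142
1 = −122·667 + 155·525
1 = 155·3193 − 742·667
1 = −742·74106 + 17221·3193
1 = 17221·225511 − 52405·74106
So 74106·(-52405) ≡ 1 (mod 225511), and -52405 ≡ 173106 (mod 225511).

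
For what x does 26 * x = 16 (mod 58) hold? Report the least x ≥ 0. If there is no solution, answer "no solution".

First find gcd(26, 58):
58 = 2*26 + 6
26 = 4*6 + 2
6 = 3*2 + 0
gcd = 2 and 2 | 16, so solutions exist. Divide through by 2: 13x ≡ 8 (mod 29).
Now find 13⁻¹ mod 29:
29 = 2·13 + 3
13 = 4·3 + 1
3 = 3·1 + 0
Back-substitute:
1 = 13 − 4·3
1 = −4·29 + 9·13
So 13⁻¹ ≡ 9 (mod 29).
Then x ≡ 9·8 ≡ 14 (mod 29); the smallest non-negative solution is x = 14.

14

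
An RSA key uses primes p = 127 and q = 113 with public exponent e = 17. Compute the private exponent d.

φ(n) = (p−1)(q−1) = 126·112 = 14112.
Need d with 17·d ≡ 1 (mod 14112). Apply the extended Euclidean algorithm:
14112 = 830·17 + 2
17 = 8·2 + 1
2 = 2·1 + 0
Back-substitute:
1 = 17 − 8·2
1 = −8·14112 + 6641·17
So 17·6641 ≡ 1 (mod 14112), hence d = 6641.

6641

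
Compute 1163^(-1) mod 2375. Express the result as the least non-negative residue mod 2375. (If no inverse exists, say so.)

Run Euclid on (2375, 1163):
2375 = 2×1163 + 49
1163 = 23×49 + 36
49 = 1×36 + 13
36 = 2×13 + 10
13 = 1×10 + 3
10 = 3×3 + 1
3 = 3×1 + 0
Since gcd(1163, 2375) = 1, back-substitute to write 1 as a combination:
1 = 10 − 3·3
1 = −3·13 + 4·10
1 = 4·36 − 11·13
1 = −11·49 + 15·36
1 = 15·1163 − 356·49
1 = −356·2375 + 727·1163
So 1163·727 ≡ 1 (mod 2375).

727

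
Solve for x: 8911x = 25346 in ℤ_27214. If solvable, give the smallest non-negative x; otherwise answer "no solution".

25302

First find gcd(8911, 27214):
27214 = 3*8911 + 481
8911 = 18*481 + 253
481 = 1*253 + 228
253 = 1*228 + 25
228 = 9*25 + 3
25 = 8*3 + 1
3 = 3*1 + 0
gcd = 1, so a unique solution mod 27214 exists.
Back-substitute for the Bézout coefficients:
1 = 25 − 8·3
1 = −8·228 + 73·25
1 = 73·253 − 81·228
1 = −81·481 + 154·253
1 = 154·8911 − 2853·481
1 = −2853·27214 + 8713·8911
So 8911·(8713) ≡ 1 (mod 27214), giving 8911⁻¹ ≡ 8713.
x ≡ 8911⁻¹·25346 ≡ 8713·25346 ≡ 25302 (mod 27214).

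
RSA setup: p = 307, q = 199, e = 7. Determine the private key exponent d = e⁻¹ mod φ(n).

17311

φ(n) = (p−1)(q−1) = 306·198 = 60588.
Need d with 7·d ≡ 1 (mod 60588). Apply the extended Euclidean algorithm:
60588 = 8655*7 + 3
7 = 2*3 + 1
3 = 3*1 + 0
Back-substitute:
1 = 7 − 2·3
1 = −2·60588 + 17311·7
So 7·17311 ≡ 1 (mod 60588), hence d = 17311.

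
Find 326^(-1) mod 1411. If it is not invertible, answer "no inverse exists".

567

gcd(1411, 326) by repeated division:
1411 = 4·326 + 107
326 = 3·107 + 5
107 = 21·5 + 2
5 = 2·2 + 1
2 = 2·1 + 0
Since gcd(326, 1411) = 1, back-substitute to write 1 as a combination:
1 = 5 − 2·2
1 = −2·107 + 43·5
1 = 43·326 − 131·107
1 = −131·1411 + 567·326
So 326·567 ≡ 1 (mod 1411).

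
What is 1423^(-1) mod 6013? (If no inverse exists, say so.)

1817

Apply the Euclidean algorithm to 6013 and 1423:
6013 = 4*1423 + 321
1423 = 4*321 + 139
321 = 2*139 + 43
139 = 3*43 + 10
43 = 4*10 + 3
10 = 3*3 + 1
3 = 3*1 + 0
gcd = 1, so the inverse exists. Back-substitute:
1 = 10 − 3·3
1 = −3·43 + 13·10
1 = 13·139 − 42·43
1 = −42·321 + 97·139
1 = 97·1423 − 430·321
1 = −430·6013 + 1817·1423
So 1423·1817 ≡ 1 (mod 6013).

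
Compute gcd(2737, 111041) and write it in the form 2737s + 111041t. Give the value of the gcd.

Euclidean algorithm:
111041 = 40×2737 + 1561
2737 = 1×1561 + 1176
1561 = 1×1176 + 385
1176 = 3×385 + 21
385 = 18×21 + 7
21 = 3×7 + 0
gcd(2737, 111041) = 7.
Working backward:
7 = 385 − 18·21
7 = −18·1176 + 55·385
7 = 55·1561 − 73·1176
7 = −73·2737 + 128·1561
7 = 128·111041 − 5193·2737
So 7 = (128)·111041 + (-5193)·2737.

7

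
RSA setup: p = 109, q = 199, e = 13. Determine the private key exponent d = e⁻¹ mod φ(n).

φ(n) = (p−1)(q−1) = 108·198 = 21384.
Need d with 13·d ≡ 1 (mod 21384). Apply the extended Euclidean algorithm:
21384 = 1644·13 + 12
13 = 1·12 + 1
12 = 12·1 + 0
Back-substitute:
1 = 13 − 12
1 = −21384 + 1645·13
So 13·1645 ≡ 1 (mod 21384), hence d = 1645.

1645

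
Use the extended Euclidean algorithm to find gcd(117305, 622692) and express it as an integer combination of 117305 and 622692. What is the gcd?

1

Apply Euclid's algorithm to 622692 and 117305:
622692 = 5·117305 + 36167
117305 = 3·36167 + 8804
36167 = 4·8804 + 951
8804 = 9·951 + 245
951 = 3·245 + 216
245 = 1·216 + 29
216 = 7·29 + 13
29 = 2·13 + 3
13 = 4·3 + 1
3 = 3·1 + 0
gcd(117305, 622692) = 1.
Back-substituting:
1 = 13 − 4·3
1 = −4·29 + 9·13
1 = 9·216 − 67·29
1 = −67·245 + 76·216
1 = 76·951 − 295·245
1 = −295·8804 + 2731·951
1 = 2731·36167 − 11219·8804
1 = −11219·117305 + 36388·36167
1 = 36388·622692 − 193159·117305
So 1 = (36388)·622692 + (-193159)·117305.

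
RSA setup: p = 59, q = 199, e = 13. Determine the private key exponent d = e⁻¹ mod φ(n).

4417

φ(n) = (p−1)(q−1) = 58·198 = 11484.
Need d with 13·d ≡ 1 (mod 11484). Apply the extended Euclidean algorithm:
11484 = 883·13 + 5
13 = 2·5 + 3
5 = 1·3 + 2
3 = 1·2 + 1
2 = 2·1 + 0
Back-substitute:
1 = 3 − 2
1 = −5 + 2·3
1 = 2·13 − 5·5
1 = −5·11484 + 4417·13
So 13·4417 ≡ 1 (mod 11484), hence d = 4417.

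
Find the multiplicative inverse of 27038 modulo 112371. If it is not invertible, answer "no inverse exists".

33959

Run Euclid on (112371, 27038):
112371 = 4×27038 + 4219
27038 = 6×4219 + 1724
4219 = 2×1724 + 771
1724 = 2×771 + 182
771 = 4×182 + 43
182 = 4×43 + 10
43 = 4×10 + 3
10 = 3×3 + 1
3 = 3×1 + 0
Since gcd(27038, 112371) = 1, back-substitute to write 1 as a combination:
1 = 10 − 3·3
1 = −3·43 + 13·10
1 = 13·182 − 55·43
1 = −55·771 + 233·182
1 = 233·1724 − 521·771
1 = −521·4219 + 1275·1724
1 = 1275·27038 − 8171·4219
1 = −8171·112371 + 33959·27038
So 27038·33959 ≡ 1 (mod 112371).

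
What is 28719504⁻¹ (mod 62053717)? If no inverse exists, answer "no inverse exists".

Euclidean algorithm on 62053717, 28719504:
62053717 = 2·28719504 + 4614709
28719504 = 6·4614709 + 1031250
4614709 = 4·1031250 + 489709
1031250 = 2·489709 + 51832
489709 = 9·51832 + 23221
51832 = 2·23221 + 5390
23221 = 4·5390 + 1661
5390 = 3·1661 + 407
1661 = 4·407 + 33
407 = 12·33 + 11
33 = 3·11 + 0
Since gcd = 11 > 1, 28719504 is not a unit mod 62053717.

no inverse exists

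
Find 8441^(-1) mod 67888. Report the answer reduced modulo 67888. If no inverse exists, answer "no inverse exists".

Apply the Euclidean algorithm to 67888 and 8441:
67888 = 8·8441 + 360
8441 = 23·360 + 161
360 = 2·161 + 38
161 = 4·38 + 9
38 = 4·9 + 2
9 = 4·2 + 1
2 = 2·1 + 0
The gcd is 1. Working backward:
1 = 9 − 4·2
1 = −4·38 + 17·9
1 = 17·161 − 72·38
1 = −72·360 + 161·161
1 = 161·8441 − 3775·360
1 = −3775·67888 + 30361·8441
So 8441·30361 ≡ 1 (mod 67888).

30361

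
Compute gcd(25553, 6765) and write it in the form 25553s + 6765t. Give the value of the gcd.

11

Apply Euclid's algorithm to 25553 and 6765:
25553 = 3*6765 + 5258
6765 = 1*5258 + 1507
5258 = 3*1507 + 737
1507 = 2*737 + 33
737 = 22*33 + 11
33 = 3*11 + 0
gcd(25553, 6765) = 11.
Working backward:
11 = 737 − 22·33
11 = −22·1507 + 45·737
11 = 45·5258 − 157·1507
11 = −157·6765 + 202·5258
11 = 202·25553 − 763·6765
So 11 = (202)·25553 + (-763)·6765.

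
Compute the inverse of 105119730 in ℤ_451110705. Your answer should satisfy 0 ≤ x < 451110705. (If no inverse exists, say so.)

Compute gcd(105119730, 451110705):
451110705 = 4·105119730 + 30631785
105119730 = 3·30631785 + 13224375
30631785 = 2·13224375 + 4183035
13224375 = 3·4183035 + 675270
4183035 = 6·675270 + 131415
675270 = 5·131415 + 18195
131415 = 7·18195 + 4050
18195 = 4·4050 + 1995
4050 = 2·1995 + 60
1995 = 33·60 + 15
60 = 4·15 + 0
gcd(105119730, 451110705) = 15 ≠ 1, so 105119730 has no multiplicative inverse modulo 451110705.

no inverse exists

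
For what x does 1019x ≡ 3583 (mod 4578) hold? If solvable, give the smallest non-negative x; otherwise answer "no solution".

First find gcd(1019, 4578):
4578 = 4·1019 + 502
1019 = 2·502 + 15
502 = 33·15 + 7
15 = 2·7 + 1
7 = 7·1 + 0
gcd = 1, so a unique solution mod 4578 exists.
Back-substitute for the Bézout coefficients:
1 = 15 − 2·7
1 = −2·502 + 67·15
1 = 67·1019 − 136·502
1 = −136·4578 + 611·1019
So 1019·(611) ≡ 1 (mod 4578), giving 1019⁻¹ ≡ 611.
x ≡ 1019⁻¹·3583 ≡ 611·3583 ≡ 929 (mod 4578).

929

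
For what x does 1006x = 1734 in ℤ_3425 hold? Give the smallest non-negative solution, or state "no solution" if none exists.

First find gcd(1006, 3425):
3425 = 3×1006 + 407
1006 = 2×407 + 192
407 = 2×192 + 23
192 = 8×23 + 8
23 = 2×8 + 7
8 = 1×7 + 1
7 = 7×1 + 0
gcd = 1, so a unique solution mod 3425 exists.
Back-substitute for the Bézout coefficients:
1 = 8 − 7
1 = −23 + 3·8
1 = 3·192 − 25·23
1 = −25·407 + 53·192
1 = 53·1006 − 131·407
1 = −131·3425 + 446·1006
So 1006·(446) ≡ 1 (mod 3425), giving 1006⁻¹ ≡ 446.
x ≡ 1006⁻¹·1734 ≡ 446·1734 ≡ 2739 (mod 3425).

2739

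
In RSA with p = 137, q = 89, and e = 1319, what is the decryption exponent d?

φ(n) = (p−1)(q−1) = 136·88 = 11968.
Need d with 1319·d ≡ 1 (mod 11968). Apply the extended Euclidean algorithm:
11968 = 9*1319 + 97
1319 = 13*97 + 58
97 = 1*58 + 39
58 = 1*39 + 19
39 = 2*19 + 1
19 = 19*1 + 0
Back-substitute:
1 = 39 − 2·19
1 = −2·58 + 3·39
1 = 3·97 − 5·58
1 = −5·1319 + 68·97
1 = 68·11968 − 617·1319
So 1319·(-617) ≡ 1 (mod 11968), hence d ≡ -617 ≡ 11351 (mod 11968).

11351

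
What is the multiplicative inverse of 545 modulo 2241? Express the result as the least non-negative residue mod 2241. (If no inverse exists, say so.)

551

Run Euclid on (2241, 545):
2241 = 4×545 + 61
545 = 8×61 + 57
61 = 1×57 + 4
57 = 14×4 + 1
4 = 4×1 + 0
gcd = 1, so the inverse exists. Back-substitute:
1 = 57 − 14·4
1 = −14·61 + 15·57
1 = 15·545 − 134·61
1 = −134·2241 + 551·545
So 545·551 ≡ 1 (mod 2241).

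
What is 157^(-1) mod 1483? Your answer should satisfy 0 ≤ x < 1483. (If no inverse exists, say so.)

Run Euclid on (1483, 157):
1483 = 9·157 + 70
157 = 2·70 + 17
70 = 4·17 + 2
17 = 8·2 + 1
2 = 2·1 + 0
Since gcd(157, 1483) = 1, back-substitute to write 1 as a combination:
1 = 17 − 8·2
1 = −8·70 + 33·17
1 = 33·157 − 74·70
1 = −74·1483 + 699·157
So 157·699 ≡ 1 (mod 1483).

699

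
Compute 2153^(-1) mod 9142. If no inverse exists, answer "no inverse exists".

4433

Apply the Euclidean algorithm to 9142 and 2153:
9142 = 4*2153 + 530
2153 = 4*530 + 33
530 = 16*33 + 2
33 = 16*2 + 1
2 = 2*1 + 0
Since gcd(2153, 9142) = 1, back-substitute to write 1 as a combination:
1 = 33 − 16·2
1 = −16·530 + 257·33
1 = 257·2153 − 1044·530
1 = −1044·9142 + 4433·2153
So 2153·4433 ≡ 1 (mod 9142).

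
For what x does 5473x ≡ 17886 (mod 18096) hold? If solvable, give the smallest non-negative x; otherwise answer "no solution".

gcd(5473, 18096):
18096 = 3×5473 + 1677
5473 = 3×1677 + 442
1677 = 3×442 + 351
442 = 1×351 + 91
351 = 3×91 + 78
91 = 1×78 + 13
78 = 6×13 + 0
gcd = 13, but 13 ∤ 17886, so the congruence has no solution.

no solution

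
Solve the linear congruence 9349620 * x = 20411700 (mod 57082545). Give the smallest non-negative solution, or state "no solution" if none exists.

3312121

First find gcd(9349620, 57082545):
57082545 = 6×9349620 + 984825
9349620 = 9×984825 + 486195
984825 = 2×486195 + 12435
486195 = 39×12435 + 1230
12435 = 10×1230 + 135
1230 = 9×135 + 15
135 = 9×15 + 0
gcd = 15 and 15 | 20411700, so solutions exist. Divide through by 15: 623308x ≡ 1360780 (mod 3805503).
Now find 623308⁻¹ mod 3805503:
3805503 = 6×623308 + 65655
623308 = 9×65655 + 32413
65655 = 2×32413 + 829
32413 = 39×829 + 82
829 = 10×82 + 9
82 = 9×9 + 1
9 = 9×1 + 0
Back-substitute:
1 = 82 − 9·9
1 = −9·829 + 91·82
1 = 91·32413 − 3558·829
1 = −3558·65655 + 7207·32413
1 = 7207·623308 − 68421·65655
1 = −68421·3805503 + 417733·623308
So 623308⁻¹ ≡ 417733 (mod 3805503).
Then x ≡ 417733·1360780 ≡ 3312121 (mod 3805503); the smallest non-negative solution is x = 3312121.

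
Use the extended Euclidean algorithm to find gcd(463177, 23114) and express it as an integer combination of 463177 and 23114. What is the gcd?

13

Repeated division:
463177 = 20×23114 + 897
23114 = 25×897 + 689
897 = 1×689 + 208
689 = 3×208 + 65
208 = 3×65 + 13
65 = 5×13 + 0
gcd(463177, 23114) = 13.
Express as a combination:
13 = 208 − 3·65
13 = −3·689 + 10·208
13 = 10·897 − 13·689
13 = −13·23114 + 335·897
13 = 335·463177 − 6713·23114
So 13 = (335)·463177 + (-6713)·23114.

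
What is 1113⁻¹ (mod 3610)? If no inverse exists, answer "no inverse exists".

3237

Extended Euclidean algorithm:
3610 = 3×1113 + 271
1113 = 4×271 + 29
271 = 9×29 + 10
29 = 2×10 + 9
10 = 1×9 + 1
9 = 9×1 + 0
Since gcd(1113, 3610) = 1, back-substitute to write 1 as a combination:
1 = 10 − 9
1 = −29 + 3·10
1 = 3·271 − 28·29
1 = −28·1113 + 115·271
1 = 115·3610 − 373·1113
Hence 1113⁻¹ ≡ -373 ≡ 3237 (mod 3610).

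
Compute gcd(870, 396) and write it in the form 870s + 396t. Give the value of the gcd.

Apply Euclid's algorithm to 870 and 396:
870 = 2×396 + 78
396 = 5×78 + 6
78 = 13×6 + 0
gcd(870, 396) = 6.
Express as a combination:
6 = 396 − 5·78
6 = −5·870 + 11·396
So 6 = (-5)·870 + (11)·396.

6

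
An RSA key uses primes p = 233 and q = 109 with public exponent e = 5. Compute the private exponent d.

20045

φ(n) = (p−1)(q−1) = 232·108 = 25056.
Need d with 5·d ≡ 1 (mod 25056). Apply the extended Euclidean algorithm:
25056 = 5011·5 + 1
5 = 5·1 + 0
Back-substitute:
1 = 25056 − 5011·5
So 5·(-5011) ≡ 1 (mod 25056), hence d ≡ -5011 ≡ 20045 (mod 25056).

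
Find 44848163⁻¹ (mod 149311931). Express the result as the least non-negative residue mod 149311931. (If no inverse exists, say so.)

101000568

gcd(149311931, 44848163) by repeated division:
149311931 = 3*44848163 + 14767442
44848163 = 3*14767442 + 545837
14767442 = 27*545837 + 29843
545837 = 18*29843 + 8663
29843 = 3*8663 + 3854
8663 = 2*3854 + 955
3854 = 4*955 + 34
955 = 28*34 + 3
34 = 11*3 + 1
3 = 3*1 + 0
Since gcd(44848163, 149311931) = 1, back-substitute to write 1 as a combination:
1 = 34 − 11·3
1 = −11·955 + 309·34
1 = 309·3854 − 1247·955
1 = −1247·8663 + 2803·3854
1 = 2803·29843 − 9656·8663
1 = −9656·545837 + 176611·29843
1 = 176611·14767442 − 4778153·545837
1 = −4778153·44848163 + 14511070·14767442
1 = 14511070·149311931 − 48311363·44848163
Hence 44848163⁻¹ ≡ -48311363 ≡ 101000568 (mod 149311931).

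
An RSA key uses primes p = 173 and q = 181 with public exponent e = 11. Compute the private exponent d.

25331

φ(n) = (p−1)(q−1) = 172·180 = 30960.
Need d with 11·d ≡ 1 (mod 30960). Apply the extended Euclidean algorithm:
30960 = 2814*11 + 6
11 = 1*6 + 5
6 = 1*5 + 1
5 = 5*1 + 0
Back-substitute:
1 = 6 − 5
1 = −11 + 2·6
1 = 2·30960 − 5629·11
So 11·(-5629) ≡ 1 (mod 30960), hence d ≡ -5629 ≡ 25331 (mod 30960).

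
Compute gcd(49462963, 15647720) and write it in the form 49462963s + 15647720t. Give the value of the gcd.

11

Euclidean algorithm:
49462963 = 3*15647720 + 2519803
15647720 = 6*2519803 + 528902
2519803 = 4*528902 + 404195
528902 = 1*404195 + 124707
404195 = 3*124707 + 30074
124707 = 4*30074 + 4411
30074 = 6*4411 + 3608
4411 = 1*3608 + 803
3608 = 4*803 + 396
803 = 2*396 + 11
396 = 36*11 + 0
gcd(49462963, 15647720) = 11.
Back-substituting:
11 = 803 − 2·396
11 = −2·3608 + 9·803
11 = 9·4411 − 11·3608
11 = −11·30074 + 75·4411
11 = 75·124707 − 311·30074
11 = −311·404195 + 1008·124707
11 = 1008·528902 − 1319·404195
11 = −1319·2519803 + 6284·528902
11 = 6284·15647720 − 39023·2519803
11 = −39023·49462963 + 123353·15647720
So 11 = (-39023)·49462963 + (123353)·15647720.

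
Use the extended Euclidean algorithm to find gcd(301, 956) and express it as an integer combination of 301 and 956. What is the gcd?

Euclidean algorithm:
956 = 3*301 + 53
301 = 5*53 + 36
53 = 1*36 + 17
36 = 2*17 + 2
17 = 8*2 + 1
2 = 2*1 + 0
gcd(301, 956) = 1.
Express as a combination:
1 = 17 − 8·2
1 = −8·36 + 17·17
1 = 17·53 − 25·36
1 = −25·301 + 142·53
1 = 142·956 − 451·301
So 1 = (142)·956 + (-451)·301.

1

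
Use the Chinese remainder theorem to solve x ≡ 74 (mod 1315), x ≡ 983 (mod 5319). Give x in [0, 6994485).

5846564

Write x = 74 + 1315·k. Then 1315·k ≡ 983 − 74 ≡ 909 (mod 5319).
Need 1315⁻¹ mod 5319. Extended Euclid on (5319, 1315):
5319 = 4*1315 + 59
1315 = 22*59 + 17
59 = 3*17 + 8
17 = 2*8 + 1
8 = 8*1 + 0
Back-substitute:
1 = 17 − 2·8
1 = −2·59 + 7·17
1 = 7·1315 − 156·59
1 = −156·5319 + 631·1315
1315⁻¹ ≡ 631 (mod 5319), so k ≡ 631·909 ≡ 4446 (mod 5319).
x = 74 + 1315·4446 = 5846564.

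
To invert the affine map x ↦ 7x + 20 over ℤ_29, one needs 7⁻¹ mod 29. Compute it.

25

gcd(29, 7) by repeated division:
29 = 4×7 + 1
7 = 7×1 + 0
gcd = 1, so the inverse exists. Back-substitute:
1 = 29 − 4·7
So 7·(-4) ≡ 1 (mod 29), and -4 ≡ 25 (mod 29).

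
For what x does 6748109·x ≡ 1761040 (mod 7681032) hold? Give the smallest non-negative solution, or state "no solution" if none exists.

First find gcd(6748109, 7681032):
7681032 = 1×6748109 + 932923
6748109 = 7×932923 + 217648
932923 = 4×217648 + 62331
217648 = 3×62331 + 30655
62331 = 2×30655 + 1021
30655 = 30×1021 + 25
1021 = 40×25 + 21
25 = 1×21 + 4
21 = 5×4 + 1
4 = 4×1 + 0
gcd = 1, so a unique solution mod 7681032 exists.
Back-substitute for the Bézout coefficients:
1 = 21 − 5·4
1 = −5·25 + 6·21
1 = 6·1021 − 245·25
1 = −245·30655 + 7356·1021
1 = 7356·62331 − 14957·30655
1 = −14957·217648 + 52227·62331
1 = 52227·932923 − 223865·217648
1 = −223865·6748109 + 1619282·932923
1 = 1619282·7681032 − 1843147·6748109
So 6748109·(-1843147) ≡ 1 (mod 7681032), giving 6748109⁻¹ ≡ 5837885.
x ≡ 6748109⁻¹·1761040 ≡ 5837885·1761040 ≡ 2590712 (mod 7681032).

2590712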